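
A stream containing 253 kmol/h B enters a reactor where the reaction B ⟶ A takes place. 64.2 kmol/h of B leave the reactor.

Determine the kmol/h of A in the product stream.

For B: n = n₀ − 1ξ → 64.2 = 253 − 1ξ, giving ξ = 188.8 kmol/h.
Outlet amounts (n = n₀ + ν ξ):
  B: 253 − 1(188.8) = 64.2
  A: 0 + 1(188.8) = 188.8

189 kmol/h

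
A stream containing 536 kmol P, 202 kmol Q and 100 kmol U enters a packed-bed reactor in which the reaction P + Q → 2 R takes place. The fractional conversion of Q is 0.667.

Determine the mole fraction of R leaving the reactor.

Q reacted = 0.667 × 202 = 134.7 kmol; ν_Q = −1, so ξ = 134.7/1 = 134.7 kmol.
Outlet amounts (n = n₀ + ν ξ):
  P: 536 − 1(134.7) = 401.3
  Q: 202 − 1(134.7) = 67.27
  R: 0 + 2(134.7) = 269.5
  U: 100 (inert)
Total out = 838 kmol; y_R = 269.5 / 838 = 0.3216.

0.322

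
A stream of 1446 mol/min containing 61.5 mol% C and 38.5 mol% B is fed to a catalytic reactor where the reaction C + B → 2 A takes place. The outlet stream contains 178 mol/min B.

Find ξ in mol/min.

For B: n = n₀ − 1ξ → 178 = 556.7 − 1ξ, giving ξ = 378.7 mol/min.
Outlet amounts (n = n₀ + ν ξ):
  C: 889.3 − 1(378.7) = 510.6
  B: 556.7 − 1(378.7) = 178
  A: 0 + 2(378.7) = 757.4

ξ = 379 mol/min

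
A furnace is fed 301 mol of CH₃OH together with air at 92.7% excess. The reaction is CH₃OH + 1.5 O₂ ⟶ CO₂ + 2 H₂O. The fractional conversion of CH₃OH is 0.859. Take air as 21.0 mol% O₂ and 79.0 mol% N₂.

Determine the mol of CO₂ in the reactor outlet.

259 mol

Stoichiometric O₂ = 1.5 × 301 = 451.5 mol; O₂ fed = 451.5 × 1.927 = 870 mol.
N₂ fed = 870 × 79/21 = 3273 mol.
Fuel reacted = 0.859 × 301 → ξ = 258.6 mol.
Outlet (n = n₀ + ν ξ):
  CH₃OH: 301 − 1(258.6) = 42.44
  O₂: 870 − 1.5(258.6) = 482.2
  N₂: 3273 (inert)
  CO₂: 0 + 1(258.6) = 258.6
  H₂O: 0 + 2(258.6) = 517.1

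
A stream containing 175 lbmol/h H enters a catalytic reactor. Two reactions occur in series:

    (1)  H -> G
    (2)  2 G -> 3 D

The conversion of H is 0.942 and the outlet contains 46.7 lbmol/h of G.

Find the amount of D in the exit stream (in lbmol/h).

177 lbmol/h

Conversion of H: H consumed = 1ξ₁ = 0.942 × 175 → ξ₁ = 164.8 lbmol/h.
G balance: n_G = 0 + 1ξ₁ − 2ξ₂ = 46.7 → ξ₂ = (1·164.8 − 46.7)/2 = 59.07 lbmol/h.
Outlet amounts (n = n₀ + Σ ν·ξ):
  H: 175 − 1(164.8) = 10.15
  G: 0 + 1(164.8) − 2(59.07) = 46.7
  D: 0 + 3(59.07) = 177.2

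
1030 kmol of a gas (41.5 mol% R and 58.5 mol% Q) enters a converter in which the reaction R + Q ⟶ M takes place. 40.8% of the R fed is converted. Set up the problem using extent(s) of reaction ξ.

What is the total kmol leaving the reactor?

R reacted = 0.408 × 427.4 = 174.4 kmol; ν_R = −1, so ξ = 174.4/1 = 174.4 kmol.
Outlet amounts (n = n₀ + ν ξ):
  R: 427.4 − 1(174.4) = 253.1
  Q: 602.5 − 1(174.4) = 428.2
  M: 0 + 1(174.4) = 174.4
Total out = 253.1 + 428.2 + 174.4 = 855.6 kmol.

856 kmol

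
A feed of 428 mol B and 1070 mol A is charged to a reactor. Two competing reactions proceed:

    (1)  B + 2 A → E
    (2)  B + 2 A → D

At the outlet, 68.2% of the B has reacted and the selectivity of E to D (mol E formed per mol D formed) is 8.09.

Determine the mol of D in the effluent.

Conversion of B: B consumed = 0.682 × 428 = 291.9 mol = 1ξ₁ + 1ξ₂.
Selectivity: 1ξ₁ / (1ξ₂) = 8.09 → ξ₁ = 8.09 ξ₂.
Substitute: (1·8.09 + 1) ξ₂ = 291.9 → ξ₂ = 32.11 mol, ξ₁ = 259.8 mol.
Outlet amounts (n = n₀ + Σ ν·ξ):
  B: 428 − 1(259.8) − 1(32.11) = 136.1
  A: 1070 − 2(259.8) − 2(32.11) = 486.2
  E: 0 + 1(259.8) = 259.8
  D: 0 + 1(32.11) = 32.11

32.1 mol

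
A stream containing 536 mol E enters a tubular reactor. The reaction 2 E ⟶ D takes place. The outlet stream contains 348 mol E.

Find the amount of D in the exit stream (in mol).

94 mol

For E: n = n₀ − 2ξ → 348 = 536 − 2ξ, giving ξ = 94 mol.
Outlet amounts (n = n₀ + ν ξ):
  E: 536 − 2(94) = 348
  D: 0 + 1(94) = 94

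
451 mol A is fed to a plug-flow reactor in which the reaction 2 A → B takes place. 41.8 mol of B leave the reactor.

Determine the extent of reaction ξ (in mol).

For B: n = n₀ + 1ξ → 41.8 = 0 + 1ξ, giving ξ = 41.8 mol.
Outlet amounts (n = n₀ + ν ξ):
  A: 451 − 2(41.8) = 367.4
  B: 0 + 1(41.8) = 41.8

ξ = 41.8 mol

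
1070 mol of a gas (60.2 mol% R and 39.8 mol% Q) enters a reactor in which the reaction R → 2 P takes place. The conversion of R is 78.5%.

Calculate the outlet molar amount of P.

1010 mol

R reacted = 0.785 × 644.1 = 505.6 mol; ν_R = −1, so ξ = 505.6/1 = 505.6 mol.
Outlet amounts (n = n₀ + ν ξ):
  R: 644.1 − 1(505.6) = 138.5
  P: 0 + 2(505.6) = 1011
  Q: 425.9 (inert)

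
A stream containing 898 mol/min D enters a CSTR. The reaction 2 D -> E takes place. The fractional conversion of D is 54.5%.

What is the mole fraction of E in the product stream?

D reacted = 0.545 × 898 = 489.4 mol/min; ν_D = −2, so ξ = 489.4/2 = 244.7 mol/min.
Outlet amounts (n = n₀ + ν ξ):
  D: 898 − 2(244.7) = 408.6
  E: 0 + 1(244.7) = 244.7
Total out = 653.3 mol/min; y_E = 244.7 / 653.3 = 0.3746.

0.375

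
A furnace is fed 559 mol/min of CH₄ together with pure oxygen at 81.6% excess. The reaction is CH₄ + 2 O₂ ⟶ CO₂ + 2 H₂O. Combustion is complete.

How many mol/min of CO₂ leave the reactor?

Stoichiometric O₂ = 2 × 559 = 1118 mol/min; O₂ fed = 1118 × 1.816 = 2030 mol/min.
Fuel reacted = 1 × 559 → ξ = 559 mol/min.
Outlet (n = n₀ + ν ξ):
  CH₄: 559 − 1(559) = 0
  O₂: 2030 − 2(559) = 912.3
  CO₂: 0 + 1(559) = 559
  H₂O: 0 + 2(559) = 1118

559 mol/min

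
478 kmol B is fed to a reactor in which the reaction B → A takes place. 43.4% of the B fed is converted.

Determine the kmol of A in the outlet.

207 kmol

B reacted = 0.434 × 478 = 207.5 kmol; ν_B = −1, so ξ = 207.5/1 = 207.5 kmol.
Outlet amounts (n = n₀ + ν ξ):
  B: 478 − 1(207.5) = 270.5
  A: 0 + 1(207.5) = 207.5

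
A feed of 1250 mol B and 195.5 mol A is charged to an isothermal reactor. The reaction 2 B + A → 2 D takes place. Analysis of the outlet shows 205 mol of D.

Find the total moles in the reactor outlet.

1340 mol

For D: n = n₀ + 2ξ → 205 = 0 + 2ξ, giving ξ = 102.5 mol.
Outlet amounts (n = n₀ + ν ξ):
  B: 1250 − 2(102.5) = 1045
  A: 195.5 − 1(102.5) = 93
  D: 0 + 2(102.5) = 205
Total out = 1045 + 93 + 205 = 1343 mol.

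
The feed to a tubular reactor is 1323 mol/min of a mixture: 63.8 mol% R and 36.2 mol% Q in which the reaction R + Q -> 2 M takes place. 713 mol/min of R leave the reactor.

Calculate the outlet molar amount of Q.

348 mol/min

For R: n = n₀ − 1ξ → 713 = 844.1 − 1ξ, giving ξ = 131.1 mol/min.
Outlet amounts (n = n₀ + ν ξ):
  R: 844.1 − 1(131.1) = 713
  Q: 478.9 − 1(131.1) = 347.9
  M: 0 + 2(131.1) = 262.1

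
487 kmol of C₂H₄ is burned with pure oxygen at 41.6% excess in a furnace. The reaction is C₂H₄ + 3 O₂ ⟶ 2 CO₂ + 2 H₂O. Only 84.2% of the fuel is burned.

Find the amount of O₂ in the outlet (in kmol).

839 kmol

Stoichiometric O₂ = 3 × 487 = 1461 kmol; O₂ fed = 1461 × 1.416 = 2069 kmol.
Fuel reacted = 0.842 × 487 → ξ = 410.1 kmol.
Outlet (n = n₀ + ν ξ):
  C₂H₄: 487 − 1(410.1) = 76.95
  O₂: 2069 − 3(410.1) = 838.6
  CO₂: 0 + 2(410.1) = 820.1
  H₂O: 0 + 2(410.1) = 820.1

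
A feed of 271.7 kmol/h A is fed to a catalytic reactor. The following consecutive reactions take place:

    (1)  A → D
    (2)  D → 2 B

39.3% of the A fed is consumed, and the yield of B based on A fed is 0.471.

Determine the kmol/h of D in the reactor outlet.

Conversion of A: A consumed = 1ξ₁ = 0.393 × 271.7 → ξ₁ = 106.8 kmol/h.
Yield of B: 2ξ₂ / 271.7 = 0.471 → ξ₂ = 63.99 kmol/h.
Outlet amounts (n = n₀ + Σ ν·ξ):
  A: 271.7 − 1(106.8) = 164.9
  D: 0 + 1(106.8) − 1(63.99) = 42.79
  B: 0 + 2(63.99) = 128

42.8 kmol/h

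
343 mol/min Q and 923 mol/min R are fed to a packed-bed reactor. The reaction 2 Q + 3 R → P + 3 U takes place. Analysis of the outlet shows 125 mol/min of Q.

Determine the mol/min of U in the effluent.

For Q: n = n₀ − 2ξ → 125 = 343 − 2ξ, giving ξ = 109 mol/min.
Outlet amounts (n = n₀ + ν ξ):
  Q: 343 − 2(109) = 125
  R: 923 − 3(109) = 596
  P: 0 + 1(109) = 109
  U: 0 + 3(109) = 327

327 mol/min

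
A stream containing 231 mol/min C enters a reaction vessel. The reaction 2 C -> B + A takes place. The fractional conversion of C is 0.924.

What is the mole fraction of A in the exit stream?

C reacted = 0.924 × 231 = 213.4 mol/min; ν_C = −2, so ξ = 213.4/2 = 106.7 mol/min.
Outlet amounts (n = n₀ + ν ξ):
  C: 231 − 2(106.7) = 17.56
  B: 0 + 1(106.7) = 106.7
  A: 0 + 1(106.7) = 106.7
Total out = 231 mol/min; y_A = 106.7 / 231 = 0.462.

0.462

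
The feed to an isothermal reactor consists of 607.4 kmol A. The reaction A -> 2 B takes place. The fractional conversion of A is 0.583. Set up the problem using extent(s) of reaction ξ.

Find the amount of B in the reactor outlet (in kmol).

708 kmol

A reacted = 0.583 × 607.4 = 354.1 kmol; ν_A = −1, so ξ = 354.1/1 = 354.1 kmol.
Outlet amounts (n = n₀ + ν ξ):
  A: 607.4 − 1(354.1) = 253.3
  B: 0 + 2(354.1) = 708.2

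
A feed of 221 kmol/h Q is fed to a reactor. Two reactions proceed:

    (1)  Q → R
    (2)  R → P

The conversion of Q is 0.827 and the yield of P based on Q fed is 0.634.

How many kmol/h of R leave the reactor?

42.7 kmol/h

Conversion of Q: Q consumed = 1ξ₁ = 0.827 × 221 → ξ₁ = 182.8 kmol/h.
Yield of P: 1ξ₂ / 221 = 0.634 → ξ₂ = 140.1 kmol/h.
Outlet amounts (n = n₀ + Σ ν·ξ):
  Q: 221 − 1(182.8) = 38.23
  R: 0 + 1(182.8) − 1(140.1) = 42.65
  P: 0 + 1(140.1) = 140.1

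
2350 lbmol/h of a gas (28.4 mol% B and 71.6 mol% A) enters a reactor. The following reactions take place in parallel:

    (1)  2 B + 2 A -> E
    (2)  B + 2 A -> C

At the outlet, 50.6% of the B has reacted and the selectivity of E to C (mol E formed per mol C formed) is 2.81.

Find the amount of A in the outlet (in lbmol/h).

Conversion of B: B consumed = 0.506 × 667.4 = 337.7 lbmol/h = 2ξ₁ + 1ξ₂.
Selectivity: 1ξ₁ / (1ξ₂) = 2.81 → ξ₁ = 2.81 ξ₂.
Substitute: (2·2.81 + 1) ξ₂ = 337.7 → ξ₂ = 51.01 lbmol/h, ξ₁ = 143.3 lbmol/h.
Outlet amounts (n = n₀ + Σ ν·ξ):
  B: 667.4 − 2(143.3) − 1(51.01) = 329.7
  A: 1683 − 2(143.3) − 2(51.01) = 1294
  E: 0 + 1(143.3) = 143.3
  C: 0 + 1(51.01) = 51.01

1290 lbmol/h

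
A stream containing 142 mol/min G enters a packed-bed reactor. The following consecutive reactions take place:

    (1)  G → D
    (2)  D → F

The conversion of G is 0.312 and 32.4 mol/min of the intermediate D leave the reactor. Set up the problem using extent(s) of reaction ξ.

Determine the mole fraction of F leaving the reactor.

0.0838

Conversion of G: G consumed = 1ξ₁ = 0.312 × 142 → ξ₁ = 44.3 mol/min.
D balance: n_D = 0 + 1ξ₁ − 1ξ₂ = 32.4 → ξ₂ = (1·44.3 − 32.4)/1 = 11.9 mol/min.
Outlet amounts (n = n₀ + Σ ν·ξ):
  G: 142 − 1(44.3) = 97.7
  D: 0 + 1(44.3) − 1(11.9) = 32.4
  F: 0 + 1(11.9) = 11.9
Total out = 142 mol/min; y_F = 11.9 / 142 = 0.08383.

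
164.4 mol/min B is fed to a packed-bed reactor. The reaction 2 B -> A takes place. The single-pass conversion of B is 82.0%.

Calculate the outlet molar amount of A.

67.4 mol/min

B reacted = 0.82 × 164.4 = 134.8 mol/min; ν_B = −2, so ξ = 134.8/2 = 67.4 mol/min.
Outlet amounts (n = n₀ + ν ξ):
  B: 164.4 − 2(67.4) = 29.59
  A: 0 + 1(67.4) = 67.4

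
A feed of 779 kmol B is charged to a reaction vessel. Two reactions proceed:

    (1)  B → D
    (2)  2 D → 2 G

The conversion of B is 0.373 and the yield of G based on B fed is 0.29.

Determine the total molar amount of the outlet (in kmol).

Conversion of B: B consumed = 1ξ₁ = 0.373 × 779 → ξ₁ = 290.6 kmol.
Yield of G: 2ξ₂ / 779 = 0.29 → ξ₂ = 113 kmol.
Outlet amounts (n = n₀ + Σ ν·ξ):
  B: 779 − 1(290.6) = 488.4
  D: 0 + 1(290.6) − 2(113) = 64.66
  G: 0 + 2(113) = 225.9
Total out = 488.4 + 64.66 + 225.9 = 779 kmol.

779 kmol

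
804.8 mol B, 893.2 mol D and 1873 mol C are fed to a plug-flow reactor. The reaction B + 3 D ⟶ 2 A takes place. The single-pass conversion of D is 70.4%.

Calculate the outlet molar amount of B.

595 mol

D reacted = 0.704 × 893.2 = 628.8 mol; ν_D = −3, so ξ = 628.8/3 = 209.6 mol.
Outlet amounts (n = n₀ + ν ξ):
  B: 804.8 − 1(209.6) = 595.2
  D: 893.2 − 3(209.6) = 264.4
  A: 0 + 2(209.6) = 419.2
  C: 1873 (inert)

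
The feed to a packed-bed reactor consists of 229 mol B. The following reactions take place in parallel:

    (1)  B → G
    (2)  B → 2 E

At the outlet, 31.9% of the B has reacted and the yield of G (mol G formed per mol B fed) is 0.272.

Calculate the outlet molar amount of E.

21.5 mol

Yield of G: 1ξ₁ / 229 = 0.272 → ξ₁ = 62.29 mol.
Conversion of B: 1ξ₁ + 1ξ₂ = 0.319 × 229 = 73.05 → ξ₂ = 10.76 mol.
Outlet amounts (n = n₀ + Σ ν·ξ):
  B: 229 − 1(62.29) − 1(10.76) = 155.9
  G: 0 + 1(62.29) = 62.29
  E: 0 + 2(10.76) = 21.53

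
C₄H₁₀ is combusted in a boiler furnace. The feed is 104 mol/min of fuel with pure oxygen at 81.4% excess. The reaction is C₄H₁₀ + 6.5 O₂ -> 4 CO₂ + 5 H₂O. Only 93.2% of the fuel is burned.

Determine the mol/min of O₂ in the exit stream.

596 mol/min

Stoichiometric O₂ = 6.5 × 104 = 676 mol/min; O₂ fed = 676 × 1.814 = 1226 mol/min.
Fuel reacted = 0.932 × 104 → ξ = 96.93 mol/min.
Outlet (n = n₀ + ν ξ):
  C₄H₁₀: 104 − 1(96.93) = 7.072
  O₂: 1226 − 6.5(96.93) = 596.2
  CO₂: 0 + 4(96.93) = 387.7
  H₂O: 0 + 5(96.93) = 484.6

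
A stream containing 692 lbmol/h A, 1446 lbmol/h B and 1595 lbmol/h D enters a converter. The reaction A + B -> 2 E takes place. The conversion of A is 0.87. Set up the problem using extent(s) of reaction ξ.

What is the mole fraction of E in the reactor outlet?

A reacted = 0.87 × 692 = 602 lbmol/h; ν_A = −1, so ξ = 602/1 = 602 lbmol/h.
Outlet amounts (n = n₀ + ν ξ):
  A: 692 − 1(602) = 89.96
  B: 1446 − 1(602) = 844
  E: 0 + 2(602) = 1204
  D: 1595 (inert)
Total out = 3733 lbmol/h; y_E = 1204 / 3733 = 0.3226.

0.323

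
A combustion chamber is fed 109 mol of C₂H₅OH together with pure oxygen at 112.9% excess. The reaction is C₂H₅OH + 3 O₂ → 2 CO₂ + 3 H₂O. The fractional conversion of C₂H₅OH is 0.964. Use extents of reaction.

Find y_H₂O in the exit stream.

Stoichiometric O₂ = 3 × 109 = 327 mol; O₂ fed = 327 × 2.129 = 696.2 mol.
Fuel reacted = 0.964 × 109 → ξ = 105.1 mol.
Outlet (n = n₀ + ν ξ):
  C₂H₅OH: 109 − 1(105.1) = 3.924
  O₂: 696.2 − 3(105.1) = 381
  CO₂: 0 + 2(105.1) = 210.2
  H₂O: 0 + 3(105.1) = 315.2
Total out = 910.3 mol; y_H₂O = 315.2 / 910.3 = 0.3463.

0.346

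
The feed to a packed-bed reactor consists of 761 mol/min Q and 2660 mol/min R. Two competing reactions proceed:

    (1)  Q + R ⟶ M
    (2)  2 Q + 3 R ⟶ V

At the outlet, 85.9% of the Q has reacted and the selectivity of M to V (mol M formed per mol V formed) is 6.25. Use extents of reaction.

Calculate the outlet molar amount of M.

495 mol/min

Conversion of Q: Q consumed = 0.859 × 761 = 653.7 mol/min = 1ξ₁ + 2ξ₂.
Selectivity: 1ξ₁ / (1ξ₂) = 6.25 → ξ₁ = 6.25 ξ₂.
Substitute: (1·6.25 + 2) ξ₂ = 653.7 → ξ₂ = 79.24 mol/min, ξ₁ = 495.2 mol/min.
Outlet amounts (n = n₀ + Σ ν·ξ):
  Q: 761 − 1(495.2) − 2(79.24) = 107.3
  R: 2660 − 1(495.2) − 3(79.24) = 1927
  M: 0 + 1(495.2) = 495.2
  V: 0 + 1(79.24) = 79.24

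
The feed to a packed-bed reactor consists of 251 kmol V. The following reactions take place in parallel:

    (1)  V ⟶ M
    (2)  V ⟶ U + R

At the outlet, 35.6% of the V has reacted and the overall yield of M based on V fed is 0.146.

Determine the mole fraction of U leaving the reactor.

Yield of M: 1ξ₁ / 251 = 0.146 → ξ₁ = 36.65 kmol.
Conversion of V: 1ξ₁ + 1ξ₂ = 0.356 × 251 = 89.36 → ξ₂ = 52.71 kmol.
Outlet amounts (n = n₀ + Σ ν·ξ):
  V: 251 − 1(36.65) − 1(52.71) = 161.6
  M: 0 + 1(36.65) = 36.65
  U: 0 + 1(52.71) = 52.71
  R: 0 + 1(52.71) = 52.71
Total out = 303.7 kmol; y_U = 52.71 / 303.7 = 0.1736.

0.174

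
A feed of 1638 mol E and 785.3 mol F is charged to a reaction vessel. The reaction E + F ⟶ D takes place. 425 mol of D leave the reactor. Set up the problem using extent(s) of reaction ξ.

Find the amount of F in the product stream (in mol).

For D: n = n₀ + 1ξ → 425 = 0 + 1ξ, giving ξ = 425 mol.
Outlet amounts (n = n₀ + ν ξ):
  E: 1638 − 1(425) = 1213
  F: 785.3 − 1(425) = 360.3
  D: 0 + 1(425) = 425

360 mol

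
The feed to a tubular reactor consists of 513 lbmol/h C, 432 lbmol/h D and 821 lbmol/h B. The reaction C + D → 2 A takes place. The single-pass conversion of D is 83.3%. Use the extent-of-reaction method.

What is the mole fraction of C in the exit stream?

0.0867

D reacted = 0.833 × 432 = 359.9 lbmol/h; ν_D = −1, so ξ = 359.9/1 = 359.9 lbmol/h.
Outlet amounts (n = n₀ + ν ξ):
  C: 513 − 1(359.9) = 153.1
  D: 432 − 1(359.9) = 72.14
  A: 0 + 2(359.9) = 719.7
  B: 821 (inert)
Total out = 1766 lbmol/h; y_C = 153.1 / 1766 = 0.08672.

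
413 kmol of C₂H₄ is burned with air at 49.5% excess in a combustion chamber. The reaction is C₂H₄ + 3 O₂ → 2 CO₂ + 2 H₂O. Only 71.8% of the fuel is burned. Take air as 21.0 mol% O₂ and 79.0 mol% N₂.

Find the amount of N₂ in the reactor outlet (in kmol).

6970 kmol

Stoichiometric O₂ = 3 × 413 = 1239 kmol; O₂ fed = 1239 × 1.495 = 1852 kmol.
N₂ fed = 1852 × 79/21 = 6968 kmol.
Fuel reacted = 0.718 × 413 → ξ = 296.5 kmol.
Outlet (n = n₀ + ν ξ):
  C₂H₄: 413 − 1(296.5) = 116.5
  O₂: 1852 − 3(296.5) = 962.7
  N₂: 6968 (inert)
  CO₂: 0 + 2(296.5) = 593.1
  H₂O: 0 + 2(296.5) = 593.1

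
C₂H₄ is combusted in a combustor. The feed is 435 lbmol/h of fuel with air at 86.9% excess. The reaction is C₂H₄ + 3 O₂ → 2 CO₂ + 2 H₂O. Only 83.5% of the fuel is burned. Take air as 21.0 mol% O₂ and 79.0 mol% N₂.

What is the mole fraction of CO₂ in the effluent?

Stoichiometric O₂ = 3 × 435 = 1305 lbmol/h; O₂ fed = 1305 × 1.869 = 2439 lbmol/h.
N₂ fed = 2439 × 79/21 = 9175 lbmol/h.
Fuel reacted = 0.835 × 435 → ξ = 363.2 lbmol/h.
Outlet (n = n₀ + ν ξ):
  C₂H₄: 435 − 1(363.2) = 71.78
  O₂: 2439 − 3(363.2) = 1349
  N₂: 9175 (inert)
  CO₂: 0 + 2(363.2) = 726.4
  H₂O: 0 + 2(363.2) = 726.4
Total out = 12050 lbmol/h; y_CO₂ = 726.4 / 12050 = 0.06029.

0.0603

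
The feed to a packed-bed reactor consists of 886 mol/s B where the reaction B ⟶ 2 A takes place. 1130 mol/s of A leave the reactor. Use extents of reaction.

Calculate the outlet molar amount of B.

For A: n = n₀ + 2ξ → 1130 = 0 + 2ξ, giving ξ = 565 mol/s.
Outlet amounts (n = n₀ + ν ξ):
  B: 886 − 1(565) = 321
  A: 0 + 2(565) = 1130

321 mol/s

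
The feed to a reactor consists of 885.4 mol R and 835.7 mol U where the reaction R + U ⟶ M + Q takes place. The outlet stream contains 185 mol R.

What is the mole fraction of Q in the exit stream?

0.407

For R: n = n₀ − 1ξ → 185 = 885.4 − 1ξ, giving ξ = 700.4 mol.
Outlet amounts (n = n₀ + ν ξ):
  R: 885.4 − 1(700.4) = 185
  U: 835.7 − 1(700.4) = 135.3
  M: 0 + 1(700.4) = 700.4
  Q: 0 + 1(700.4) = 700.4
Total out = 1721 mol; y_Q = 700.4 / 1721 = 0.4069.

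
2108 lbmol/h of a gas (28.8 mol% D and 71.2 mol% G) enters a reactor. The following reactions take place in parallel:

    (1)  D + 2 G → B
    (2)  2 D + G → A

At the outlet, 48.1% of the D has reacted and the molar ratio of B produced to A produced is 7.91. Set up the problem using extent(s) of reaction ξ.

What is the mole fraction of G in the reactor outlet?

0.635

Conversion of D: D consumed = 0.481 × 607.1 = 292 lbmol/h = 1ξ₁ + 2ξ₂.
Selectivity: 1ξ₁ / (1ξ₂) = 7.91 → ξ₁ = 7.91 ξ₂.
Substitute: (1·7.91 + 2) ξ₂ = 292 → ξ₂ = 29.47 lbmol/h, ξ₁ = 233.1 lbmol/h.
Outlet amounts (n = n₀ + Σ ν·ξ):
  D: 607.1 − 1(233.1) − 2(29.47) = 315.1
  G: 1501 − 2(233.1) − 1(29.47) = 1005
  B: 0 + 1(233.1) = 233.1
  A: 0 + 1(29.47) = 29.47
Total out = 1583 lbmol/h; y_G = 1005 / 1583 = 0.6351.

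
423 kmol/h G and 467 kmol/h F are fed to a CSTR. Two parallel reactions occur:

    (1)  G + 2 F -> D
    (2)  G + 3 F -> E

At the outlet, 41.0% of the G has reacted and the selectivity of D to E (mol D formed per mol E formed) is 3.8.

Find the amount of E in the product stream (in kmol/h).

Conversion of G: G consumed = 0.41 × 423 = 173.4 kmol/h = 1ξ₁ + 1ξ₂.
Selectivity: 1ξ₁ / (1ξ₂) = 3.8 → ξ₁ = 3.8 ξ₂.
Substitute: (1·3.8 + 1) ξ₂ = 173.4 → ξ₂ = 36.13 kmol/h, ξ₁ = 137.3 kmol/h.
Outlet amounts (n = n₀ + Σ ν·ξ):
  G: 423 − 1(137.3) − 1(36.13) = 249.6
  F: 467 − 2(137.3) − 3(36.13) = 84.01
  D: 0 + 1(137.3) = 137.3
  E: 0 + 1(36.13) = 36.13

36.1 kmol/h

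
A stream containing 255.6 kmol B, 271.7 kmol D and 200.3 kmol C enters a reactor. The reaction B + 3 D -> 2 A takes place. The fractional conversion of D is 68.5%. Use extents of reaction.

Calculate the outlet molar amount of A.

124 kmol

D reacted = 0.685 × 271.7 = 186.1 kmol; ν_D = −3, so ξ = 186.1/3 = 62.04 kmol.
Outlet amounts (n = n₀ + ν ξ):
  B: 255.6 − 1(62.04) = 193.6
  D: 271.7 − 3(62.04) = 85.59
  A: 0 + 2(62.04) = 124.1
  C: 200.3 (inert)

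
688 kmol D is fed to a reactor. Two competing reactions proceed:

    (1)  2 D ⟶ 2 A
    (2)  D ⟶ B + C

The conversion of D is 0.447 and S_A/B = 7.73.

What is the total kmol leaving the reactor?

723 kmol

Conversion of D: D consumed = 0.447 × 688 = 307.5 kmol = 2ξ₁ + 1ξ₂.
Selectivity: 2ξ₁ / (1ξ₂) = 7.73 → ξ₁ = 3.865 ξ₂.
Substitute: (2·3.865 + 1) ξ₂ = 307.5 → ξ₂ = 35.23 kmol, ξ₁ = 136.2 kmol.
Outlet amounts (n = n₀ + Σ ν·ξ):
  D: 688 − 2(136.2) − 1(35.23) = 380.5
  A: 0 + 2(136.2) = 272.3
  B: 0 + 1(35.23) = 35.23
  C: 0 + 1(35.23) = 35.23
Total out = 380.5 + 272.3 + 35.23 + 35.23 = 723.2 kmol.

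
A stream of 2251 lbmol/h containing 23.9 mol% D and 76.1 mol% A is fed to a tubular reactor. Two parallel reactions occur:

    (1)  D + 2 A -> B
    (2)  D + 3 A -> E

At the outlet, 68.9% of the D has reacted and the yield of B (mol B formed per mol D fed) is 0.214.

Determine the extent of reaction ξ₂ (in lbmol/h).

ξ₂ = 256 lbmol/h

Yield of B: 1ξ₁ / 538 = 0.214 → ξ₁ = 115.1 lbmol/h.
Conversion of D: 1ξ₁ + 1ξ₂ = 0.689 × 538 = 370.7 → ξ₂ = 255.5 lbmol/h.
Outlet amounts (n = n₀ + Σ ν·ξ):
  D: 538 − 1(115.1) − 1(255.5) = 167.3
  A: 1713 − 2(115.1) − 3(255.5) = 716.1
  B: 0 + 1(115.1) = 115.1
  E: 0 + 1(255.5) = 255.5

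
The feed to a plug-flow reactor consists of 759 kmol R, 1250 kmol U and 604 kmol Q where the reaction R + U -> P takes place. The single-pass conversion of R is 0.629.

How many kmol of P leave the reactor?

R reacted = 0.629 × 759 = 477.4 kmol; ν_R = −1, so ξ = 477.4/1 = 477.4 kmol.
Outlet amounts (n = n₀ + ν ξ):
  R: 759 − 1(477.4) = 281.6
  U: 1250 − 1(477.4) = 772.6
  P: 0 + 1(477.4) = 477.4
  Q: 604 (inert)

477 kmol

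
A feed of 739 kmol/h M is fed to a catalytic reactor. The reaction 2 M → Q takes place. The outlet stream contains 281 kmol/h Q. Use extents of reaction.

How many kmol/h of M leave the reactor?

For Q: n = n₀ + 1ξ → 281 = 0 + 1ξ, giving ξ = 281 kmol/h.
Outlet amounts (n = n₀ + ν ξ):
  M: 739 − 2(281) = 177
  Q: 0 + 1(281) = 281

177 kmol/h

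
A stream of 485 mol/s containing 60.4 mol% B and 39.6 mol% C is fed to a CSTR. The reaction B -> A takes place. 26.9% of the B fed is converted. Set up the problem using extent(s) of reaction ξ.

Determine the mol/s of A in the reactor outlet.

78.8 mol/s

B reacted = 0.269 × 292.9 = 78.8 mol/s; ν_B = −1, so ξ = 78.8/1 = 78.8 mol/s.
Outlet amounts (n = n₀ + ν ξ):
  B: 292.9 − 1(78.8) = 214.1
  A: 0 + 1(78.8) = 78.8
  C: 192.1 (inert)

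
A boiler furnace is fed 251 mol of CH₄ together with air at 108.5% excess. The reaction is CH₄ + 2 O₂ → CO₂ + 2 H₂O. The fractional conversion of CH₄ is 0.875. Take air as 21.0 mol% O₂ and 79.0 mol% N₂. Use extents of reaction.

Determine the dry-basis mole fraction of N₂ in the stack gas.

0.821

Stoichiometric O₂ = 2 × 251 = 502 mol; O₂ fed = 502 × 2.085 = 1047 mol.
N₂ fed = 1047 × 79/21 = 3937 mol.
Fuel reacted = 0.875 × 251 → ξ = 219.6 mol.
Outlet (n = n₀ + ν ξ):
  CH₄: 251 − 1(219.6) = 31.38
  O₂: 1047 − 2(219.6) = 607.4
  N₂: 3937 (inert)
  CO₂: 0 + 1(219.6) = 219.6
  H₂O: 0 + 2(219.6) = 439.2
Dry total = 4796 mol; y_N₂ (dry) = 3937 / 4796 = 0.821.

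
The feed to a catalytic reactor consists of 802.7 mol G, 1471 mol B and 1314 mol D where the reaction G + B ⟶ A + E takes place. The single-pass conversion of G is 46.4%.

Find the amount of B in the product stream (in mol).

1100 mol

G reacted = 0.464 × 802.7 = 372.5 mol; ν_G = −1, so ξ = 372.5/1 = 372.5 mol.
Outlet amounts (n = n₀ + ν ξ):
  G: 802.7 − 1(372.5) = 430.2
  B: 1471 − 1(372.5) = 1099
  A: 0 + 1(372.5) = 372.5
  E: 0 + 1(372.5) = 372.5
  D: 1314 (inert)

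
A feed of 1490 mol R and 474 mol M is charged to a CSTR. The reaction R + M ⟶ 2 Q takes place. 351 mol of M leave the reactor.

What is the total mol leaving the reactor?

1960 mol

For M: n = n₀ − 1ξ → 351 = 474 − 1ξ, giving ξ = 123 mol.
Outlet amounts (n = n₀ + ν ξ):
  R: 1490 − 1(123) = 1367
  M: 474 − 1(123) = 351
  Q: 0 + 2(123) = 246
Total out = 1367 + 351 + 246 = 1964 mol.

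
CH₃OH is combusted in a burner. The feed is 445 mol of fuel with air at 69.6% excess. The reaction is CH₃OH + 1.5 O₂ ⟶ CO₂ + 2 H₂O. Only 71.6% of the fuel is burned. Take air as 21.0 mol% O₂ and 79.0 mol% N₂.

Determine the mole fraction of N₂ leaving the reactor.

0.71

Stoichiometric O₂ = 1.5 × 445 = 667.5 mol; O₂ fed = 667.5 × 1.696 = 1132 mol.
N₂ fed = 1132 × 79/21 = 4259 mol.
Fuel reacted = 0.716 × 445 → ξ = 318.6 mol.
Outlet (n = n₀ + ν ξ):
  CH₃OH: 445 − 1(318.6) = 126.4
  O₂: 1132 − 1.5(318.6) = 654.1
  N₂: 4259 (inert)
  CO₂: 0 + 1(318.6) = 318.6
  H₂O: 0 + 2(318.6) = 637.2
Total out = 5995 mol; y_N₂ = 4259 / 5995 = 0.7104.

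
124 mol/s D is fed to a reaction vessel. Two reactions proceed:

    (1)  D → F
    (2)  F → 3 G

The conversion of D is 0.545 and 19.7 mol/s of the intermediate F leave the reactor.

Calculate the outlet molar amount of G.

Conversion of D: D consumed = 1ξ₁ = 0.545 × 124 → ξ₁ = 67.58 mol/s.
F balance: n_F = 0 + 1ξ₁ − 1ξ₂ = 19.7 → ξ₂ = (1·67.58 − 19.7)/1 = 47.88 mol/s.
Outlet amounts (n = n₀ + Σ ν·ξ):
  D: 124 − 1(67.58) = 56.42
  F: 0 + 1(67.58) − 1(47.88) = 19.7
  G: 0 + 3(47.88) = 143.6

144 mol/s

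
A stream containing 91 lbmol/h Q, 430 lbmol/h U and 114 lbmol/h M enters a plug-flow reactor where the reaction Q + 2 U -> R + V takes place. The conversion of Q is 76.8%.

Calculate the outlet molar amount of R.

Q reacted = 0.768 × 91 = 69.89 lbmol/h; ν_Q = −1, so ξ = 69.89/1 = 69.89 lbmol/h.
Outlet amounts (n = n₀ + ν ξ):
  Q: 91 − 1(69.89) = 21.11
  U: 430 − 2(69.89) = 290.2
  R: 0 + 1(69.89) = 69.89
  V: 0 + 1(69.89) = 69.89
  M: 114 (inert)

69.9 lbmol/h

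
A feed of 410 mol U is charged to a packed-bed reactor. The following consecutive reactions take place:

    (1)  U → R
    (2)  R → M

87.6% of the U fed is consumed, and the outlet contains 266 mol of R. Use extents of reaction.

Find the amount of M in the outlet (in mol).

93.2 mol

Conversion of U: U consumed = 1ξ₁ = 0.876 × 410 → ξ₁ = 359.2 mol.
R balance: n_R = 0 + 1ξ₁ − 1ξ₂ = 266 → ξ₂ = (1·359.2 − 266)/1 = 93.16 mol.
Outlet amounts (n = n₀ + Σ ν·ξ):
  U: 410 − 1(359.2) = 50.84
  R: 0 + 1(359.2) − 1(93.16) = 266
  M: 0 + 1(93.16) = 93.16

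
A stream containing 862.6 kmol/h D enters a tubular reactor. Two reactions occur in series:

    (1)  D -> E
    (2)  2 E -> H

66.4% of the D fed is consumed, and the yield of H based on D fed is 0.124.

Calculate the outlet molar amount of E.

Conversion of D: D consumed = 1ξ₁ = 0.664 × 862.6 → ξ₁ = 572.8 kmol/h.
Yield of H: 1ξ₂ / 862.6 = 0.124 → ξ₂ = 107 kmol/h.
Outlet amounts (n = n₀ + Σ ν·ξ):
  D: 862.6 − 1(572.8) = 289.8
  E: 0 + 1(572.8) − 2(107) = 358.8
  H: 0 + 1(107) = 107

359 kmol/h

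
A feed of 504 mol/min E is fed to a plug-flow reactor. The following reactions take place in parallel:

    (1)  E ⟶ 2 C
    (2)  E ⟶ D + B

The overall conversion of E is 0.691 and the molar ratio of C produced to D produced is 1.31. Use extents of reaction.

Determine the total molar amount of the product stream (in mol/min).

Conversion of E: E consumed = 0.691 × 504 = 348.3 mol/min = 1ξ₁ + 1ξ₂.
Selectivity: 2ξ₁ / (1ξ₂) = 1.31 → ξ₁ = 0.655 ξ₂.
Substitute: (1·0.655 + 1) ξ₂ = 348.3 → ξ₂ = 210.4 mol/min, ξ₁ = 137.8 mol/min.
Outlet amounts (n = n₀ + Σ ν·ξ):
  E: 504 − 1(137.8) − 1(210.4) = 155.7
  C: 0 + 2(137.8) = 275.7
  D: 0 + 1(210.4) = 210.4
  B: 0 + 1(210.4) = 210.4
Total out = 155.7 + 275.7 + 210.4 + 210.4 = 852.3 mol/min.

852 mol/min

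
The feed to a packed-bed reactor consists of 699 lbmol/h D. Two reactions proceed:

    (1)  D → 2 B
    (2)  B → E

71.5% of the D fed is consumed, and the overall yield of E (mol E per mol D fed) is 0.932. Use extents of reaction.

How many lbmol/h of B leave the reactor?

348 lbmol/h

Conversion of D: D consumed = 1ξ₁ = 0.715 × 699 → ξ₁ = 499.8 lbmol/h.
Yield of E: 1ξ₂ / 699 = 0.932 → ξ₂ = 651.5 lbmol/h.
Outlet amounts (n = n₀ + Σ ν·ξ):
  D: 699 − 1(499.8) = 199.2
  B: 0 + 2(499.8) − 1(651.5) = 348.1
  E: 0 + 1(651.5) = 651.5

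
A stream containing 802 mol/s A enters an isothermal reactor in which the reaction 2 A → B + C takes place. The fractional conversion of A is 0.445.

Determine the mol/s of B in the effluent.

A reacted = 0.445 × 802 = 356.9 mol/s; ν_A = −2, so ξ = 356.9/2 = 178.4 mol/s.
Outlet amounts (n = n₀ + ν ξ):
  A: 802 − 2(178.4) = 445.1
  B: 0 + 1(178.4) = 178.4
  C: 0 + 1(178.4) = 178.4

178 mol/s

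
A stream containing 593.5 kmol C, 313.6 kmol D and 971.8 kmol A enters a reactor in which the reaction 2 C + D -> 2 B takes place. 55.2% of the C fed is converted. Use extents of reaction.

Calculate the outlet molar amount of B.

C reacted = 0.552 × 593.5 = 327.6 kmol; ν_C = −2, so ξ = 327.6/2 = 163.8 kmol.
Outlet amounts (n = n₀ + ν ξ):
  C: 593.5 − 2(163.8) = 265.9
  D: 313.6 − 1(163.8) = 149.8
  B: 0 + 2(163.8) = 327.6
  A: 971.8 (inert)

328 kmol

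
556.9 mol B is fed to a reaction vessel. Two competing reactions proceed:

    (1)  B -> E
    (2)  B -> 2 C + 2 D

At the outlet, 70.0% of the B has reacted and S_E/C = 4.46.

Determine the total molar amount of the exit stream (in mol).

Conversion of B: B consumed = 0.7 × 556.9 = 389.8 mol = 1ξ₁ + 1ξ₂.
Selectivity: 1ξ₁ / (2ξ₂) = 4.46 → ξ₁ = 8.92 ξ₂.
Substitute: (1·8.92 + 1) ξ₂ = 389.8 → ξ₂ = 39.3 mol, ξ₁ = 350.5 mol.
Outlet amounts (n = n₀ + Σ ν·ξ):
  B: 556.9 − 1(350.5) − 1(39.3) = 167.1
  E: 0 + 1(350.5) = 350.5
  C: 0 + 2(39.3) = 78.59
  D: 0 + 2(39.3) = 78.59
Total out = 167.1 + 350.5 + 78.59 + 78.59 = 674.8 mol.

675 mol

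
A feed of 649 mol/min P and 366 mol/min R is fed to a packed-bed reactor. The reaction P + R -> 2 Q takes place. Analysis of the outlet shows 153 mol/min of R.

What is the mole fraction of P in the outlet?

0.43

For R: n = n₀ − 1ξ → 153 = 366 − 1ξ, giving ξ = 213 mol/min.
Outlet amounts (n = n₀ + ν ξ):
  P: 649 − 1(213) = 436
  R: 366 − 1(213) = 153
  Q: 0 + 2(213) = 426
Total out = 1015 mol/min; y_P = 436 / 1015 = 0.4296.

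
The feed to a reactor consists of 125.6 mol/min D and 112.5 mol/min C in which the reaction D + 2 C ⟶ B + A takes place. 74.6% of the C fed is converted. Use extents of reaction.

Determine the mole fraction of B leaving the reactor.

C reacted = 0.746 × 112.5 = 83.92 mol/min; ν_C = −2, so ξ = 83.92/2 = 41.96 mol/min.
Outlet amounts (n = n₀ + ν ξ):
  D: 125.6 − 1(41.96) = 83.64
  C: 112.5 − 2(41.96) = 28.58
  B: 0 + 1(41.96) = 41.96
  A: 0 + 1(41.96) = 41.96
Total out = 196.1 mol/min; y_B = 41.96 / 196.1 = 0.2139.

0.214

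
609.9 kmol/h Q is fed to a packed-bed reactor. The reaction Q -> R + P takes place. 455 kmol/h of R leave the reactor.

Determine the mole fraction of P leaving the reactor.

0.427

For R: n = n₀ + 1ξ → 455 = 0 + 1ξ, giving ξ = 455 kmol/h.
Outlet amounts (n = n₀ + ν ξ):
  Q: 609.9 − 1(455) = 154.9
  R: 0 + 1(455) = 455
  P: 0 + 1(455) = 455
Total out = 1065 kmol/h; y_P = 455 / 1065 = 0.4273.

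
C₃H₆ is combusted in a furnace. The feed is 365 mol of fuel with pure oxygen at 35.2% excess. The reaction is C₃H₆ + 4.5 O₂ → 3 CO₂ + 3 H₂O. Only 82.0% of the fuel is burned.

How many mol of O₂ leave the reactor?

874 mol

Stoichiometric O₂ = 4.5 × 365 = 1642 mol; O₂ fed = 1642 × 1.352 = 2221 mol.
Fuel reacted = 0.82 × 365 → ξ = 299.3 mol.
Outlet (n = n₀ + ν ξ):
  C₃H₆: 365 − 1(299.3) = 65.7
  O₂: 2221 − 4.5(299.3) = 873.8
  CO₂: 0 + 3(299.3) = 897.9
  H₂O: 0 + 3(299.3) = 897.9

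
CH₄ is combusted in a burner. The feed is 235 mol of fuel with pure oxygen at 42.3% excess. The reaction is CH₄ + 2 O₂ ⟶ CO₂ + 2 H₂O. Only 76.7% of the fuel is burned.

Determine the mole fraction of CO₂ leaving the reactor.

0.199

Stoichiometric O₂ = 2 × 235 = 470 mol; O₂ fed = 470 × 1.423 = 668.8 mol.
Fuel reacted = 0.767 × 235 → ξ = 180.2 mol.
Outlet (n = n₀ + ν ξ):
  CH₄: 235 − 1(180.2) = 54.75
  O₂: 668.8 − 2(180.2) = 308.3
  CO₂: 0 + 1(180.2) = 180.2
  H₂O: 0 + 2(180.2) = 360.5
Total out = 903.8 mol; y_CO₂ = 180.2 / 903.8 = 0.1994.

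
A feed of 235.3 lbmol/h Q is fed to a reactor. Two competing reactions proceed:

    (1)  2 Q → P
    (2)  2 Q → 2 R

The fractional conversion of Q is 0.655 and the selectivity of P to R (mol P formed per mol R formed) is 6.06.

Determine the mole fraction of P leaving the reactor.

Conversion of Q: Q consumed = 0.655 × 235.3 = 154.1 lbmol/h = 2ξ₁ + 2ξ₂.
Selectivity: 1ξ₁ / (2ξ₂) = 6.06 → ξ₁ = 12.12 ξ₂.
Substitute: (2·12.12 + 2) ξ₂ = 154.1 → ξ₂ = 5.874 lbmol/h, ξ₁ = 71.19 lbmol/h.
Outlet amounts (n = n₀ + Σ ν·ξ):
  Q: 235.3 − 2(71.19) − 2(5.874) = 81.18
  P: 0 + 1(71.19) = 71.19
  R: 0 + 2(5.874) = 11.75
Total out = 164.1 lbmol/h; y_P = 71.19 / 164.1 = 0.4338.

0.434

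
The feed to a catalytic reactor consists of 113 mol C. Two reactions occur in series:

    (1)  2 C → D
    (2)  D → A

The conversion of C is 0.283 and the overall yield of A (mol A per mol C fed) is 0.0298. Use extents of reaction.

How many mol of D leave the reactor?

Conversion of C: C consumed = 2ξ₁ = 0.283 × 113 → ξ₁ = 15.99 mol.
Yield of A: 1ξ₂ / 113 = 0.0298 → ξ₂ = 3.367 mol.
Outlet amounts (n = n₀ + Σ ν·ξ):
  C: 113 − 2(15.99) = 81.02
  D: 0 + 1(15.99) − 1(3.367) = 12.62
  A: 0 + 1(3.367) = 3.367

12.6 mol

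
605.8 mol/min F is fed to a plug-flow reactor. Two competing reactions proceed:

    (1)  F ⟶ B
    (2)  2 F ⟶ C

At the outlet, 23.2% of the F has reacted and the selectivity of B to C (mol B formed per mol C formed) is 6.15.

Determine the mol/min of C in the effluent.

Conversion of F: F consumed = 0.232 × 605.8 = 140.5 mol/min = 1ξ₁ + 2ξ₂.
Selectivity: 1ξ₁ / (1ξ₂) = 6.15 → ξ₁ = 6.15 ξ₂.
Substitute: (1·6.15 + 2) ξ₂ = 140.5 → ξ₂ = 17.24 mol/min, ξ₁ = 106.1 mol/min.
Outlet amounts (n = n₀ + Σ ν·ξ):
  F: 605.8 − 1(106.1) − 2(17.24) = 465.3
  B: 0 + 1(106.1) = 106.1
  C: 0 + 1(17.24) = 17.24

17.2 mol/min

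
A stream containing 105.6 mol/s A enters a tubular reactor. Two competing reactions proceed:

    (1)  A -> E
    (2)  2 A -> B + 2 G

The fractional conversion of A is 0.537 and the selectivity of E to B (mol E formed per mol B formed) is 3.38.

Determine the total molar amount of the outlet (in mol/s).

116 mol/s

Conversion of A: A consumed = 0.537 × 105.6 = 56.71 mol/s = 1ξ₁ + 2ξ₂.
Selectivity: 1ξ₁ / (1ξ₂) = 3.38 → ξ₁ = 3.38 ξ₂.
Substitute: (1·3.38 + 2) ξ₂ = 56.71 → ξ₂ = 10.54 mol/s, ξ₁ = 35.63 mol/s.
Outlet amounts (n = n₀ + Σ ν·ξ):
  A: 105.6 − 1(35.63) − 2(10.54) = 48.89
  E: 0 + 1(35.63) = 35.63
  B: 0 + 1(10.54) = 10.54
  G: 0 + 2(10.54) = 21.08
Total out = 48.89 + 35.63 + 10.54 + 21.08 = 116.1 mol/s.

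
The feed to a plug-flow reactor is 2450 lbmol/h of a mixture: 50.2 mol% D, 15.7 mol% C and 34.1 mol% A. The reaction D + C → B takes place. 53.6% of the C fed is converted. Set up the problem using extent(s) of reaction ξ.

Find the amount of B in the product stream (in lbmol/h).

206 lbmol/h

C reacted = 0.536 × 384.6 = 206.2 lbmol/h; ν_C = −1, so ξ = 206.2/1 = 206.2 lbmol/h.
Outlet amounts (n = n₀ + ν ξ):
  D: 1230 − 1(206.2) = 1024
  C: 384.6 − 1(206.2) = 178.5
  B: 0 + 1(206.2) = 206.2
  A: 835.5 (inert)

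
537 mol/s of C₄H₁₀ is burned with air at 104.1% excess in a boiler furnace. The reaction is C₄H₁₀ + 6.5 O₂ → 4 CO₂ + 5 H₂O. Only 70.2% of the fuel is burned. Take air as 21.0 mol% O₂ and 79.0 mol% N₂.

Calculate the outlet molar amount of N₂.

26800 mol/s

Stoichiometric O₂ = 6.5 × 537 = 3490 mol/s; O₂ fed = 3490 × 2.041 = 7124 mol/s.
N₂ fed = 7124 × 79/21 = 26800 mol/s.
Fuel reacted = 0.702 × 537 → ξ = 377 mol/s.
Outlet (n = n₀ + ν ξ):
  C₄H₁₀: 537 − 1(377) = 160
  O₂: 7124 − 6.5(377) = 4674
  N₂: 26800 (inert)
  CO₂: 0 + 4(377) = 1508
  H₂O: 0 + 5(377) = 1885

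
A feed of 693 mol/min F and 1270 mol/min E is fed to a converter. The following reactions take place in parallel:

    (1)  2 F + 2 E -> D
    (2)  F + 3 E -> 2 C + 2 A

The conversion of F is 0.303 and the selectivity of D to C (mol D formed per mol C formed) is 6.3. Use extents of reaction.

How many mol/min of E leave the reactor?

1040 mol/min

Conversion of F: F consumed = 0.303 × 693 = 210 mol/min = 2ξ₁ + 1ξ₂.
Selectivity: 1ξ₁ / (2ξ₂) = 6.3 → ξ₁ = 12.6 ξ₂.
Substitute: (2·12.6 + 1) ξ₂ = 210 → ξ₂ = 8.014 mol/min, ξ₁ = 101 mol/min.
Outlet amounts (n = n₀ + Σ ν·ξ):
  F: 693 − 2(101) − 1(8.014) = 483
  E: 1270 − 2(101) − 3(8.014) = 1044
  D: 0 + 1(101) = 101
  C: 0 + 2(8.014) = 16.03
  A: 0 + 2(8.014) = 16.03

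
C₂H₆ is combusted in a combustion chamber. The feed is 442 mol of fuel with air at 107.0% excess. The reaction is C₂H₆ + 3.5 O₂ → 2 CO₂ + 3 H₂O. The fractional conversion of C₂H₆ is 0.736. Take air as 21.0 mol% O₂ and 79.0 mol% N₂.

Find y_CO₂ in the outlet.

Stoichiometric O₂ = 3.5 × 442 = 1547 mol; O₂ fed = 1547 × 2.070 = 3202 mol.
N₂ fed = 3202 × 79/21 = 12050 mol.
Fuel reacted = 0.736 × 442 → ξ = 325.3 mol.
Outlet (n = n₀ + ν ξ):
  C₂H₆: 442 − 1(325.3) = 116.7
  O₂: 3202 − 3.5(325.3) = 2064
  N₂: 12050 (inert)
  CO₂: 0 + 2(325.3) = 650.6
  H₂O: 0 + 3(325.3) = 975.9
Total out = 15850 mol; y_CO₂ = 650.6 / 15850 = 0.04104.

0.041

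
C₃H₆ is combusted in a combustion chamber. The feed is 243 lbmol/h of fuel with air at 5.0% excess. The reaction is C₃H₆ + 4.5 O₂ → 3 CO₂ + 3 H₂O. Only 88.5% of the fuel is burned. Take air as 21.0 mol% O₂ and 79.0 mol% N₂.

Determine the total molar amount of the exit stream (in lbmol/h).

Stoichiometric O₂ = 4.5 × 243 = 1094 lbmol/h; O₂ fed = 1094 × 1.050 = 1148 lbmol/h.
N₂ fed = 1148 × 79/21 = 4319 lbmol/h.
Fuel reacted = 0.885 × 243 → ξ = 215.1 lbmol/h.
Outlet (n = n₀ + ν ξ):
  C₃H₆: 243 − 1(215.1) = 27.94
  O₂: 1148 − 4.5(215.1) = 180.4
  N₂: 4319 (inert)
  CO₂: 0 + 3(215.1) = 645.2
  H₂O: 0 + 3(215.1) = 645.2
Total out = 27.94 + 180.4 + 4319 + 645.2 + 645.2 = 5818 lbmol/h.

5820 lbmol/h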